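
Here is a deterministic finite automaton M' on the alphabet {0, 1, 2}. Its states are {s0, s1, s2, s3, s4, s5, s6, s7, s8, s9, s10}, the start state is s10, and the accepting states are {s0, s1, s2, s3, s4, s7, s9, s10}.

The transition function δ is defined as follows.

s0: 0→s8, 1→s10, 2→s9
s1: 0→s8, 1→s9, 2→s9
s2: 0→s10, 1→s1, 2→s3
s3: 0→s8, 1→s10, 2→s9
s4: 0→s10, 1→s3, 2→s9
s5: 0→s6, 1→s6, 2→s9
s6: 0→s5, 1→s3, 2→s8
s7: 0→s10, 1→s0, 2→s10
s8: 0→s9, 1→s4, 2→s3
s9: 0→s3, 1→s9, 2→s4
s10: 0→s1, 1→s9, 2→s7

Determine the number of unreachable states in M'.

3

Starting at s10 and following transitions, the reachable set is {s0, s1, s3, s4, s7, s8, s9, s10}. That leaves s2, s5, s6 unreachable — 3 in total.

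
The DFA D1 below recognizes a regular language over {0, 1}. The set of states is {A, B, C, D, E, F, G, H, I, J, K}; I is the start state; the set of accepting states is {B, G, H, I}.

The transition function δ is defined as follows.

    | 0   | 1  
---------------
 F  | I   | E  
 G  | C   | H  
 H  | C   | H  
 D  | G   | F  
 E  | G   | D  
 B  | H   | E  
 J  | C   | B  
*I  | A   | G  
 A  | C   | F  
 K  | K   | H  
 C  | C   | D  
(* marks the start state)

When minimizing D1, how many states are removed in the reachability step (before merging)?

BFS from I reaches {A, C, D, E, F, G, H, I}; the 3 state(s) B, J, K are never visited.

3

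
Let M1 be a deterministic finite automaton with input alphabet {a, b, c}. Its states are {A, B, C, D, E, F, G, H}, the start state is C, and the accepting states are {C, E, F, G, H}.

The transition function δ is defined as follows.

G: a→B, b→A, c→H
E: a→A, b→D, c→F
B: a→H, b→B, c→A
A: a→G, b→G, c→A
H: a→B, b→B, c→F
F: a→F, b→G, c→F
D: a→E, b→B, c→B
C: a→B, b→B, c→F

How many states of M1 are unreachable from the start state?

Starting at C and following transitions, the reachable set is {A, B, C, F, G, H}. That leaves D, E unreachable — 2 in total.

2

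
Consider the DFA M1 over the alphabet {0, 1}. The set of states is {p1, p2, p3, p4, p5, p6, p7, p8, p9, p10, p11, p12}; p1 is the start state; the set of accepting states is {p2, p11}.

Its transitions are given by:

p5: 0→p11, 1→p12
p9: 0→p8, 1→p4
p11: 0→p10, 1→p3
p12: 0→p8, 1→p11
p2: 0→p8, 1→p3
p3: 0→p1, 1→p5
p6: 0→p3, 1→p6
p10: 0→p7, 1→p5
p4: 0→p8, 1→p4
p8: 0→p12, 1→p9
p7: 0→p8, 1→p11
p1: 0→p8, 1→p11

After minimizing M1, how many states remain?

6

Reachable states from the start: {p1,p3,p4,p5,p7,p8,p9,p10,p11,p12}. Unreachable: {p2,p6} — drop them.
Start with accepting vs non-accepting: {p11} | {p1,p3,p4,p5,p7,p8,p9,p10,p12}.
Refine {p1,p3,p4,p5,p7,p8,p9,p10,p12} on symbol 0: members go to different blocks, giving {p1,p3,p4,p7,p8,p9,p10,p12} and {p5}.
Split {p1,p3,p4,p7,p8,p9,p10,p12} by δ(·,1) → {p1,p7,p12} and {p4,p8,p9} and {p3,p10}.
Refine {p4,p8,p9} on symbol 0: members go to different blocks, giving {p4,p9} and {p8}.
No further refinement is possible. Final partition (6 blocks): {p11} | {p1,p7,p12} | {p5} | {p4,p9} | {p3,p10} | {p8}.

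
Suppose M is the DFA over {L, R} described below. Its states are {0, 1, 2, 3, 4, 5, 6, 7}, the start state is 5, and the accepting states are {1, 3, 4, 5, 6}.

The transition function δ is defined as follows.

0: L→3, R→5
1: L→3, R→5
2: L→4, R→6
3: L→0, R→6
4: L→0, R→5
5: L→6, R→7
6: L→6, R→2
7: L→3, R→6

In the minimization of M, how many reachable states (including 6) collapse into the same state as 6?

2

States {1} cannot be reached from the start state, so discard them.
Start with accepting vs non-accepting: {3,4,5,6} | {0,2,7}.
Split {3,4,5,6} by δ(·,L) → {3,4} and {5,6}.
The partition is now stable with 3 blocks: {3,4} | {0,2,7} | {5,6}.
The equivalence class containing 6 is {5,6}, of size 2.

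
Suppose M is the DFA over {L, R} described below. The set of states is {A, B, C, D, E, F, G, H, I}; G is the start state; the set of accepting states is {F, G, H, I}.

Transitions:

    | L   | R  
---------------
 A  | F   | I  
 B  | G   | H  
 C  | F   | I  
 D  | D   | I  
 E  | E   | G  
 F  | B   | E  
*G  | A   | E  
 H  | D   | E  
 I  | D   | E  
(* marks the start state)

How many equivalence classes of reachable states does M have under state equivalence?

States {C} cannot be reached from the start state, so discard them.
P0 = {F,G,H,I} | {A,B,D,E}.
Refine {A,B,D,E} on symbol L: members go to different blocks, giving {A,B} and {D,E}.
Split {F,G,H,I} by δ(·,L) → {F,G} and {H,I}.
Refine {D,E} on symbol R: members go to different blocks, giving {D} and {E}.
Stable partition: {F,G} | {A,B} | {D} | {H,I} | {E} — 5 equivalence classes.

5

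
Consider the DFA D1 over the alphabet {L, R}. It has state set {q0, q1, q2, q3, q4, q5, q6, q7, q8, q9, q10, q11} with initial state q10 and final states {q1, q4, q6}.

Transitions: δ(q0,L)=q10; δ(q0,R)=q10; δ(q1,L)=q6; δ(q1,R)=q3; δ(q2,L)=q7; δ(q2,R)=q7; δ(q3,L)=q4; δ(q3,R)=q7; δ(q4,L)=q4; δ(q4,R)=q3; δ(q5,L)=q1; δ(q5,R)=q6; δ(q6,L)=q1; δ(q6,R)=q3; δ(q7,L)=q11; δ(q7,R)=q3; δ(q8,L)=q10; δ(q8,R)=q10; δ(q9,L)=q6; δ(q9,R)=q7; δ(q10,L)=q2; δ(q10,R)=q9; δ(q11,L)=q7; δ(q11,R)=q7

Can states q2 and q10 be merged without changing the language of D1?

Reachable states from the start: {q1,q2,q3,q4,q6,q7,q9,q10,q11}. Unreachable: {q0,q5,q8} — drop them.
P0 = {q1,q4,q6} | {q2,q3,q7,q9,q10,q11}.
Refine {q2,q3,q7,q9,q10,q11} on symbol L: members go to different blocks, giving {q2,q7,q10,q11} and {q3,q9}.
Refine {q2,q7,q10,q11} on symbol R: members go to different blocks, giving {q2,q11} and {q7,q10}.
Stable partition: {q1,q4,q6} | {q2,q11} | {q3,q9} | {q7,q10} — 4 equivalence classes.
q2 and q10 end up in different blocks, so they are distinguishable. For instance, the string 'RL' is accepted from only q10.

No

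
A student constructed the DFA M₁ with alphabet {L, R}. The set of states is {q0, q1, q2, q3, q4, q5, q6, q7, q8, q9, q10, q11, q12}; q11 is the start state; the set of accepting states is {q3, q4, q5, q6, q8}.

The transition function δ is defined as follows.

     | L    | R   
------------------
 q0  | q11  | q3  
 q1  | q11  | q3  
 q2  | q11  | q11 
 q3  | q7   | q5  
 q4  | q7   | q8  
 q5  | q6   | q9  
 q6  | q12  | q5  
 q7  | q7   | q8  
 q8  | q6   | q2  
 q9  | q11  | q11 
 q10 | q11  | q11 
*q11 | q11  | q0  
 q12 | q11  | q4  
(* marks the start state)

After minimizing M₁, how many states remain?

States {q1,q10} cannot be reached from the start state, so discard them.
Initial partition by acceptance: {q3,q4,q5,q6,q8} | {q0,q2,q7,q9,q11,q12}.
On input L, block {q3,q4,q5,q6,q8} splits into {q3,q4,q6} and {q5,q8}.
Refine {q0,q2,q7,q9,q11,q12} on symbol R: members go to different blocks, giving {q2,q9,q11} and {q0,q12} and {q7}.
Split {q3,q4,q6} by δ(·,L) → {q3,q4} and {q6}.
On input R, block {q2,q9,q11} splits into {q2,q9} and {q11}.
Stable partition: {q3,q4} | {q2,q9} | {q5,q8} | {q0,q12} | {q7} | {q6} | {q11} — 7 equivalence classes.

7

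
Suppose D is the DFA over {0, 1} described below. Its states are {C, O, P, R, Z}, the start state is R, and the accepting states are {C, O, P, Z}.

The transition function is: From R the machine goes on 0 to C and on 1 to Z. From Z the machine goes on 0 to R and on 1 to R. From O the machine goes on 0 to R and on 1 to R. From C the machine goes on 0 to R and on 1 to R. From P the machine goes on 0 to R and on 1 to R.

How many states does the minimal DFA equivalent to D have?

2

States {O,P} cannot be reached from the start state, so discard them.
Initial partition by acceptance: {C,Z} | {R}.
Stable partition: {C,Z} | {R} — 2 equivalence classes.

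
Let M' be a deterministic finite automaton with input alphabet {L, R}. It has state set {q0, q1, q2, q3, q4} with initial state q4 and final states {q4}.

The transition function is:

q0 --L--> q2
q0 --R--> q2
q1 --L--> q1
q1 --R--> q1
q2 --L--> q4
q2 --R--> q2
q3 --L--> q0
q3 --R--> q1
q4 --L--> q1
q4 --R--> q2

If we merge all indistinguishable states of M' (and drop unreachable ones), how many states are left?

3

First remove the unreachable states {q0,q3}; 3 states remain.
Initial partition by acceptance: {q4} | {q1,q2}.
Split {q1,q2} by δ(·,L) → {q1} and {q2}.
No further refinement is possible. Final partition (3 blocks): {q4} | {q1} | {q2}.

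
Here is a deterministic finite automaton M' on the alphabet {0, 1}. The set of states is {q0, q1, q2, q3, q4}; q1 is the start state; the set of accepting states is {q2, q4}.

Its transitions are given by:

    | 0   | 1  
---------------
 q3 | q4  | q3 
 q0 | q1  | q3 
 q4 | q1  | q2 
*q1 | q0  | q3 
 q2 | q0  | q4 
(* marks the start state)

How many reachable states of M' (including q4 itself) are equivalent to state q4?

2

Start with accepting vs non-accepting: {q2,q4} | {q0,q1,q3}.
On input 0, block {q0,q1,q3} splits into {q0,q1} and {q3}.
Stable partition: {q2,q4} | {q0,q1} | {q3} — 3 equivalence classes.
The equivalence class containing q4 is {q2,q4}, of size 2.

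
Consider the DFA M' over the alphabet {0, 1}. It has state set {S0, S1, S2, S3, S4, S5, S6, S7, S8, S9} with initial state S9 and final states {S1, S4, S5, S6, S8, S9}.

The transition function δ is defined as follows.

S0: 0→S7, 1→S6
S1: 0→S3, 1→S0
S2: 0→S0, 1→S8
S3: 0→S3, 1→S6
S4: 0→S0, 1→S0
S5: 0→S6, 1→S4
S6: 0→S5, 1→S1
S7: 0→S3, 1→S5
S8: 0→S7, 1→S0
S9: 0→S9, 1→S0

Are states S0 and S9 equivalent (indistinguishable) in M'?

No

Reachable states from the start: {S0,S1,S3,S4,S5,S6,S7,S9}. Unreachable: {S2,S8} — drop them.
Start with accepting vs non-accepting: {S1,S4,S5,S6,S9} | {S0,S3,S7}.
Split {S1,S4,S5,S6,S9} by δ(·,0) → {S5,S6,S9} and {S1,S4}.
Refine {S5,S6,S9} on symbol 1: members go to different blocks, giving {S5,S6} and {S9}.
The partition is now stable with 4 blocks: {S5,S6} | {S0,S3,S7} | {S1,S4} | {S9}.
S0 and S9 end up in different blocks, so they are distinguishable. For instance, the string 'ε' is accepted from only S9.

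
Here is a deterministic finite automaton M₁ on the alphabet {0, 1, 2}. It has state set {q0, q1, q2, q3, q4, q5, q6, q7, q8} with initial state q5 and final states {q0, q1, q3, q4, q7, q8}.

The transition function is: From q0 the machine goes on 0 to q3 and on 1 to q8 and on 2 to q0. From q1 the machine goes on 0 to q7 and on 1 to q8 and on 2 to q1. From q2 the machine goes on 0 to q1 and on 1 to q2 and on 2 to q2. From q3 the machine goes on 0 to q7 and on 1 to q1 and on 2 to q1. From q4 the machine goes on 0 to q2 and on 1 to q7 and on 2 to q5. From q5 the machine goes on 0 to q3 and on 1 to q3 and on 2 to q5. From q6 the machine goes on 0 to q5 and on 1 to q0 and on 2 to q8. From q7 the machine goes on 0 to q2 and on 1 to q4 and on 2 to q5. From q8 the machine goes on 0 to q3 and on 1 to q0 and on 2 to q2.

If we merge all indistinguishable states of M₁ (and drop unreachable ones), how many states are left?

Reachable states from the start: {q0,q1,q2,q3,q4,q5,q7,q8}. Unreachable: {q6} — drop them.
P0 = {q0,q1,q3,q4,q7,q8} | {q2,q5}.
Split {q0,q1,q3,q4,q7,q8} by δ(·,0) → {q0,q1,q3,q8} and {q4,q7}.
On input 0, block {q0,q1,q3,q8} splits into {q0,q8} and {q1,q3}.
Refine {q0,q8} on symbol 2: members go to different blocks, giving {q0} and {q8}.
Refine {q2,q5} on symbol 1: members go to different blocks, giving {q2} and {q5}.
Refine {q1,q3} on symbol 1: members go to different blocks, giving {q1} and {q3}.
The partition is now stable with 7 blocks: {q0} | {q2} | {q4,q7} | {q1} | {q8} | {q5} | {q3}.

7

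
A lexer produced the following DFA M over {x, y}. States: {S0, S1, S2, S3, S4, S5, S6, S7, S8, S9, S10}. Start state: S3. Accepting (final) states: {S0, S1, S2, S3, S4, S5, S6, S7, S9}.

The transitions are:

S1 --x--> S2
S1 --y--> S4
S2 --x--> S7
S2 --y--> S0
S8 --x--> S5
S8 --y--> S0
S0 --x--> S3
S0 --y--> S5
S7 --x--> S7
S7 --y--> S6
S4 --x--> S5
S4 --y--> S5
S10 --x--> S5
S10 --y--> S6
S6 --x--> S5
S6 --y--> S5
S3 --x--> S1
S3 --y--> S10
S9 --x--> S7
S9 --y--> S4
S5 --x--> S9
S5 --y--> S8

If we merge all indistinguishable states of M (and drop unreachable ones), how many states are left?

All states are reachable from the start state.
Start with accepting vs non-accepting: {S0,S1,S2,S3,S4,S5,S6,S7,S9} | {S8,S10}.
On input y, block {S0,S1,S2,S3,S4,S5,S6,S7,S9} splits into {S0,S1,S2,S4,S6,S7,S9} and {S3,S5}.
On input x, block {S0,S1,S2,S4,S6,S7,S9} splits into {S1,S2,S7,S9} and {S0,S4,S6}.
Stable partition: {S1,S2,S7,S9} | {S8,S10} | {S3,S5} | {S0,S4,S6} — 4 equivalence classes.

4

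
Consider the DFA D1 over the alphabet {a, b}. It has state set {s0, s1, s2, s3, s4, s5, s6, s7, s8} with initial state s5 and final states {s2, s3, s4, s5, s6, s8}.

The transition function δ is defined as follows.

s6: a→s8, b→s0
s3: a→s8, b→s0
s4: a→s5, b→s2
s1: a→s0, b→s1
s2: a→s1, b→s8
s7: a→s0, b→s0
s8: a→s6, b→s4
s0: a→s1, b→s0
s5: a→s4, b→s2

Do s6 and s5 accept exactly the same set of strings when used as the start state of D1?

First remove the unreachable states {s3,s7}; 7 states remain.
Start with accepting vs non-accepting: {s2,s4,s5,s6,s8} | {s0,s1}.
Refine {s2,s4,s5,s6,s8} on symbol a: members go to different blocks, giving {s4,s5,s6,s8} and {s2}.
Refine {s4,s5,s6,s8} on symbol b: members go to different blocks, giving {s4,s5} and {s6} and {s8}.
Stable partition: {s4,s5} | {s0,s1} | {s2} | {s6} | {s8} — 5 equivalence classes.
s6 and s5 end up in different blocks, so they are distinguishable. For instance, the string 'b' is accepted from only s5.

No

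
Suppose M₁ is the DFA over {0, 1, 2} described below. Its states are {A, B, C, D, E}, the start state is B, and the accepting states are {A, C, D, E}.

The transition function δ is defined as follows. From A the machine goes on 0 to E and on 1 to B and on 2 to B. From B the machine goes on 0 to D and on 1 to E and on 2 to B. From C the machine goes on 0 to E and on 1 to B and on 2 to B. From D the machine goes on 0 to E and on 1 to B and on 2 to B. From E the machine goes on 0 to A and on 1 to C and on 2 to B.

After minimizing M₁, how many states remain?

3

Every state is reachable, so we keep all 5.
Initial partition by acceptance: {A,C,D,E} | {B}.
Refine {A,C,D,E} on symbol 1: members go to different blocks, giving {A,C,D} and {E}.
Stable partition: {A,C,D} | {B} | {E} — 3 equivalence classes.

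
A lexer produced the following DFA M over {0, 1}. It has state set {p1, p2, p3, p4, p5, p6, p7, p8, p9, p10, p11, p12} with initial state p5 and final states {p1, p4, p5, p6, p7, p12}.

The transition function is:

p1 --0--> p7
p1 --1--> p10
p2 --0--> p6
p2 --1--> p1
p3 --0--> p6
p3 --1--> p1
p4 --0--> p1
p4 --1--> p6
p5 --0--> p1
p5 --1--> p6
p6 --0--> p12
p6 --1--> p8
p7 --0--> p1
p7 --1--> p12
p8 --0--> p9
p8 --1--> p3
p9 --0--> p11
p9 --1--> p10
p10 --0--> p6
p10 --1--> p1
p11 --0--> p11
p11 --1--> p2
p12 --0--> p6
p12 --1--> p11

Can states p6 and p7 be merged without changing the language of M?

States {p4} cannot be reached from the start state, so discard them.
Start with accepting vs non-accepting: {p1,p5,p6,p7,p12} | {p2,p3,p8,p9,p10,p11}.
On input 1, block {p1,p5,p6,p7,p12} splits into {p1,p6,p12} and {p5,p7}.
Split {p1,p6,p12} by δ(·,0) → {p6,p12} and {p1}.
Refine {p2,p3,p8,p9,p10,p11} on symbol 0: members go to different blocks, giving {p2,p3,p10} and {p8,p9,p11}.
No further refinement is possible. Final partition (5 blocks): {p6,p12} | {p2,p3,p10} | {p5,p7} | {p1} | {p8,p9,p11}.
p6 and p7 end up in different blocks, so they are distinguishable. For instance, the string '1' is accepted from only p7.

No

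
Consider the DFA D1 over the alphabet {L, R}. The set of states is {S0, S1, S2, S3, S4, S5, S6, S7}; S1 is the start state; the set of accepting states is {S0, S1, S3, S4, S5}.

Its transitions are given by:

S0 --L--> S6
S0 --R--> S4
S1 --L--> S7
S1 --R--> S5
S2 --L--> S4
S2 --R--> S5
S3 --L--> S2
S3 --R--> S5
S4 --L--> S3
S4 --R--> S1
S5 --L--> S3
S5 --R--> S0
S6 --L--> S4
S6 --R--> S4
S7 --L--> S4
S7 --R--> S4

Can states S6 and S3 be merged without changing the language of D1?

No

All states are reachable from the start state.
P0 = {S0,S1,S3,S4,S5} | {S2,S6,S7}.
Split {S0,S1,S3,S4,S5} by δ(·,L) → {S0,S1,S3} and {S4,S5}.
No further refinement is possible. Final partition (3 blocks): {S0,S1,S3} | {S2,S6,S7} | {S4,S5}.
S6 and S3 end up in different blocks, so they are distinguishable. For instance, the string 'ε' is accepted from only S3.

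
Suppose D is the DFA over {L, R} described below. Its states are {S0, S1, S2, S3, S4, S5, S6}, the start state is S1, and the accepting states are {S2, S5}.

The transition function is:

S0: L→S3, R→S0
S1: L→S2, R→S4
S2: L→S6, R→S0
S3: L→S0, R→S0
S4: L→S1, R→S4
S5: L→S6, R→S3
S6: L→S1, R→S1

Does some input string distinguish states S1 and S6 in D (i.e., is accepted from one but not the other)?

Yes

States {S5} cannot be reached from the start state, so discard them.
Start with accepting vs non-accepting: {S2} | {S0,S1,S3,S4,S6}.
On input L, block {S0,S1,S3,S4,S6} splits into {S0,S3,S4,S6} and {S1}.
Refine {S0,S3,S4,S6} on symbol L: members go to different blocks, giving {S0,S3} and {S4,S6}.
Refine {S4,S6} on symbol R: members go to different blocks, giving {S4} and {S6}.
The partition is now stable with 5 blocks: {S2} | {S0,S3} | {S1} | {S4} | {S6}.
S1 and S6 end up in different blocks, so they are distinguishable. For instance, the string 'L' is accepted from only S1.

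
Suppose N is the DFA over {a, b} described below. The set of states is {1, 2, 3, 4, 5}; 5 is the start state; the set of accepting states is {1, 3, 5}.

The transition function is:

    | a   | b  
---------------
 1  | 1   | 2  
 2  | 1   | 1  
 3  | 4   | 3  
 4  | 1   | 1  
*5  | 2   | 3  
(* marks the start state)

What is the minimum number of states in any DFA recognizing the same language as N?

Every state is reachable, so we keep all 5.
Initial partition by acceptance: {1,3,5} | {2,4}.
Refine {1,3,5} on symbol a: members go to different blocks, giving {3,5} and {1}.
Stable partition: {3,5} | {2,4} | {1} — 3 equivalence classes.

3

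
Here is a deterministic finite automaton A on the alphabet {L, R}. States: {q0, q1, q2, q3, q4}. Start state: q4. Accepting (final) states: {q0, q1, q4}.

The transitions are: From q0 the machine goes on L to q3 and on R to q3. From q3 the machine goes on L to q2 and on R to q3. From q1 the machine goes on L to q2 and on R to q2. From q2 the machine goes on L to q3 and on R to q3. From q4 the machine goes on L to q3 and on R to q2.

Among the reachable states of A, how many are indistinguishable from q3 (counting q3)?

Reachable states from the start: {q2,q3,q4}. Unreachable: {q0,q1} — drop them.
Initial partition by acceptance: {q4} | {q2,q3}.
No further refinement is possible. Final partition (2 blocks): {q4} | {q2,q3}.
State q3 belongs to the block {q2,q3}, which has 2 states.

2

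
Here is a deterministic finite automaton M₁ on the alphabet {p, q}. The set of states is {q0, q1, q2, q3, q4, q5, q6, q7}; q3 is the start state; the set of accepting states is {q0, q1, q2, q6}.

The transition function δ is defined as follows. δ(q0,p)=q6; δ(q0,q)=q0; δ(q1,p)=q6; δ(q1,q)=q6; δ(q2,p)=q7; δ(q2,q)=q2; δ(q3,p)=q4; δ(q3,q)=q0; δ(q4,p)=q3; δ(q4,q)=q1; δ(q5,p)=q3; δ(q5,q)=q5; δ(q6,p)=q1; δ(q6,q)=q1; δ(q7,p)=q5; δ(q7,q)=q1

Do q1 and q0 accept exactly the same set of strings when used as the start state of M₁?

Yes

States {q2,q5,q7} cannot be reached from the start state, so discard them.
Start with accepting vs non-accepting: {q0,q1,q6} | {q3,q4}.
No further refinement is possible. Final partition (2 blocks): {q0,q1,q6} | {q3,q4}.
q1 and q0 lie in the same block of the stable partition, so they are equivalent — no string distinguishes them.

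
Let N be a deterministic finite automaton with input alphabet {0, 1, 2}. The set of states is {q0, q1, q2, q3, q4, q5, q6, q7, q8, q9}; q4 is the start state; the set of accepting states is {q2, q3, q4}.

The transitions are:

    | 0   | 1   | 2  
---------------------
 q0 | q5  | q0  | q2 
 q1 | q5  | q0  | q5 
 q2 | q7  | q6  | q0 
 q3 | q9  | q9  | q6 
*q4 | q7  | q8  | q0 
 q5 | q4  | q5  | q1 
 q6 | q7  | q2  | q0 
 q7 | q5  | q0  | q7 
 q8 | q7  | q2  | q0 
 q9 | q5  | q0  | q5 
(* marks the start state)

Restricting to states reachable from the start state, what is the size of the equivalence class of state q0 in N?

1

Reachable states from the start: {q0,q1,q2,q4,q5,q6,q7,q8}. Unreachable: {q3,q9} — drop them.
Initial partition by acceptance: {q2,q4} | {q0,q1,q5,q6,q7,q8}.
Split {q0,q1,q5,q6,q7,q8} by δ(·,0) → {q0,q1,q6,q7,q8} and {q5}.
Refine {q0,q1,q6,q7,q8} on symbol 0: members go to different blocks, giving {q0,q1,q7} and {q6,q8}.
Refine {q0,q1,q7} on symbol 2: members go to different blocks, giving {q0} and {q1} and {q7}.
Stable partition: {q2,q4} | {q0} | {q5} | {q6,q8} | {q1} | {q7} — 6 equivalence classes.
State q0 belongs to the block {q0}, which has 1 states.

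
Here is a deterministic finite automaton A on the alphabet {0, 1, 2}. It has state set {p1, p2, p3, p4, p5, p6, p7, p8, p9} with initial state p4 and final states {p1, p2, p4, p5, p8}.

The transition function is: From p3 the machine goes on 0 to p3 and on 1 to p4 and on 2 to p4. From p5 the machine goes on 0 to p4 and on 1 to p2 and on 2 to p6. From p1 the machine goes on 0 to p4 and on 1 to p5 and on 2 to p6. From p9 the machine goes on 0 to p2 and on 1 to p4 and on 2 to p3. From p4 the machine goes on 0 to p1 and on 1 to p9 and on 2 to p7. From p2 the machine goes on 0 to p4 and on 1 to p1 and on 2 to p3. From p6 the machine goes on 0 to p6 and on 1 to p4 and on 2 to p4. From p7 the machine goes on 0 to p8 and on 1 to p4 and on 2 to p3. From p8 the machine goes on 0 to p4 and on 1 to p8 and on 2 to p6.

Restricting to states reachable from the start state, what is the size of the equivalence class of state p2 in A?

4

All states are reachable from the start state.
Initial partition by acceptance: {p1,p2,p4,p5,p8} | {p3,p6,p7,p9}.
Split {p1,p2,p4,p5,p8} by δ(·,1) → {p1,p2,p5,p8} and {p4}.
Split {p3,p6,p7,p9} by δ(·,0) → {p3,p6} and {p7,p9}.
Stable partition: {p1,p2,p5,p8} | {p3,p6} | {p4} | {p7,p9} — 4 equivalence classes.
The equivalence class containing p2 is {p1,p2,p5,p8}, of size 4.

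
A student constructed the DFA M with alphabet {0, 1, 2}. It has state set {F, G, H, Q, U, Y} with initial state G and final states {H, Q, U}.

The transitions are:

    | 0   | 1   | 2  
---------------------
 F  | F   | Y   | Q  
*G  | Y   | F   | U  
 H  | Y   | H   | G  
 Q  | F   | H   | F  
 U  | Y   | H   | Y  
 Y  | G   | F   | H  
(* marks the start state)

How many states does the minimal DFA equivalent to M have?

All states are reachable from the start state.
Start with accepting vs non-accepting: {H,Q,U} | {F,G,Y}.
No further refinement is possible. Final partition (2 blocks): {H,Q,U} | {F,G,Y}.

2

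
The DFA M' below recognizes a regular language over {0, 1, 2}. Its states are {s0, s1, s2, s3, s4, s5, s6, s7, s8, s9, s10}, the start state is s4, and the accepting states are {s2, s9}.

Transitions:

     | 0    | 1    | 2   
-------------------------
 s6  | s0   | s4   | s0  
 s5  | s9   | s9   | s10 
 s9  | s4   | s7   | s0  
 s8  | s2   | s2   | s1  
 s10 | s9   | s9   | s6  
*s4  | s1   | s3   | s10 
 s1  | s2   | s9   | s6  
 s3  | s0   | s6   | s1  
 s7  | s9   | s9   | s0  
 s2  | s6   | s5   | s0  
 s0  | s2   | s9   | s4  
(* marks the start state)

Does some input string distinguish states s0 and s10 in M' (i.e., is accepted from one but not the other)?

First remove the unreachable states {s8}; 10 states remain.
P0 = {s2,s9} | {s0,s1,s3,s4,s5,s6,s7,s10}.
Split {s0,s1,s3,s4,s5,s6,s7,s10} by δ(·,0) → {s0,s1,s5,s7,s10} and {s3,s4,s6}.
Split {s0,s1,s5,s7,s10} by δ(·,2) → {s0,s1,s10} and {s5,s7}.
Stable partition: {s2,s9} | {s0,s1,s10} | {s3,s4,s6} | {s5,s7} — 4 equivalence classes.
s0 and s10 lie in the same block of the stable partition, so they are equivalent — no string distinguishes them.

No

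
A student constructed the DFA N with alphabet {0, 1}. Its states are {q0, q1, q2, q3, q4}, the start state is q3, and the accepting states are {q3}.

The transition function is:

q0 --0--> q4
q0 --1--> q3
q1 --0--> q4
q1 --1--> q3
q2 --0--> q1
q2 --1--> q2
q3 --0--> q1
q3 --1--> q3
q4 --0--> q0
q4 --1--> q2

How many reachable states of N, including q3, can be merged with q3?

1

All states are reachable from the start state.
Start with accepting vs non-accepting: {q3} | {q0,q1,q2,q4}.
Refine {q0,q1,q2,q4} on symbol 1: members go to different blocks, giving {q0,q1} and {q2,q4}.
The partition is now stable with 3 blocks: {q3} | {q0,q1} | {q2,q4}.
The equivalence class containing q3 is {q3}, of size 1.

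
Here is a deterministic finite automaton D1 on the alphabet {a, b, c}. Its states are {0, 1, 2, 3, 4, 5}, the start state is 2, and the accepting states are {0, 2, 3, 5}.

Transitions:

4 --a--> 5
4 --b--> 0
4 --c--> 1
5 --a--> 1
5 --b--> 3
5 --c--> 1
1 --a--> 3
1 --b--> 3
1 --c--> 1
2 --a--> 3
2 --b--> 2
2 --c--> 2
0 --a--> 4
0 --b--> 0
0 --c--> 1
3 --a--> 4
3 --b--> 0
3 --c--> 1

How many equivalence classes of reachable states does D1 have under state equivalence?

3

All states are reachable from the start state.
Initial partition by acceptance: {0,2,3,5} | {1,4}.
Split {0,2,3,5} by δ(·,a) → {0,3,5} and {2}.
No further refinement is possible. Final partition (3 blocks): {0,3,5} | {1,4} | {2}.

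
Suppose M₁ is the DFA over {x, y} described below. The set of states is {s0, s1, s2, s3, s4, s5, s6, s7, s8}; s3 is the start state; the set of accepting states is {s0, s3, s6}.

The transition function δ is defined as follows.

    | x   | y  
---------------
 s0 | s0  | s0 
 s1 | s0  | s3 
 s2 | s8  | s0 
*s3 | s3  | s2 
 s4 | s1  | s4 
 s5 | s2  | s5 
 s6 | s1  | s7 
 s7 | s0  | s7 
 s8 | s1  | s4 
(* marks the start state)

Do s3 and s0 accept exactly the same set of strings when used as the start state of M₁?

First remove the unreachable states {s5,s6,s7}; 6 states remain.
Start with accepting vs non-accepting: {s0,s3} | {s1,s2,s4,s8}.
Refine {s0,s3} on symbol y: members go to different blocks, giving {s0} and {s3}.
Refine {s1,s2,s4,s8} on symbol x: members go to different blocks, giving {s2,s4,s8} and {s1}.
On input x, block {s2,s4,s8} splits into {s4,s8} and {s2}.
Stable partition: {s0} | {s4,s8} | {s3} | {s1} | {s2} — 5 equivalence classes.
s3 and s0 end up in different blocks, so they are distinguishable. For instance, the string 'y' is accepted from only s0.

No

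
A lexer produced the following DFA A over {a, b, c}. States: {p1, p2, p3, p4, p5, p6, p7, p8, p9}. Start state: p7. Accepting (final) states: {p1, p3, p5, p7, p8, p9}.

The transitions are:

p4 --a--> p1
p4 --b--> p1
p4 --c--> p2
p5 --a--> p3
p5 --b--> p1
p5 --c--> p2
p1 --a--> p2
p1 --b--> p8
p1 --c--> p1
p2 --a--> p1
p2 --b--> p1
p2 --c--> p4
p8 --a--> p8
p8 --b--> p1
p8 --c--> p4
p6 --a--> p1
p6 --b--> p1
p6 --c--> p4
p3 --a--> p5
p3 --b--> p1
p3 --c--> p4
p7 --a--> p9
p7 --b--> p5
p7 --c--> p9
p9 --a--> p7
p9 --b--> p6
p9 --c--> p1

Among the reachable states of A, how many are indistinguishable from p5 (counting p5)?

3

All states are reachable from the start state.
Initial partition by acceptance: {p1,p3,p5,p7,p8,p9} | {p2,p4,p6}.
Split {p1,p3,p5,p7,p8,p9} by δ(·,a) → {p3,p5,p7,p8,p9} and {p1}.
On input b, block {p3,p5,p7,p8,p9} splits into {p3,p5,p8} and {p7} and {p9}.
Stable partition: {p3,p5,p8} | {p2,p4,p6} | {p1} | {p7} | {p9} — 5 equivalence classes.
State p5 belongs to the block {p3,p5,p8}, which has 3 states.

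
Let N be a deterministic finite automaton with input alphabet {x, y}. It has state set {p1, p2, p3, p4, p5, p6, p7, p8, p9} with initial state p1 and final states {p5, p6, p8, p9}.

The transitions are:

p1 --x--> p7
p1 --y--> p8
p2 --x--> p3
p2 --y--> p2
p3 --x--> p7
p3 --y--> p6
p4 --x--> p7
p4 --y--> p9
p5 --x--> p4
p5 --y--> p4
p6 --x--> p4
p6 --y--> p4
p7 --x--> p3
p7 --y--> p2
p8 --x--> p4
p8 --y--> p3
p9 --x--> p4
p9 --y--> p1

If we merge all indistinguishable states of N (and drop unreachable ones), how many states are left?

States {p5} cannot be reached from the start state, so discard them.
Start with accepting vs non-accepting: {p6,p8,p9} | {p1,p2,p3,p4,p7}.
Split {p1,p2,p3,p4,p7} by δ(·,y) → {p1,p3,p4} and {p2,p7}.
The partition is now stable with 3 blocks: {p6,p8,p9} | {p1,p3,p4} | {p2,p7}.

3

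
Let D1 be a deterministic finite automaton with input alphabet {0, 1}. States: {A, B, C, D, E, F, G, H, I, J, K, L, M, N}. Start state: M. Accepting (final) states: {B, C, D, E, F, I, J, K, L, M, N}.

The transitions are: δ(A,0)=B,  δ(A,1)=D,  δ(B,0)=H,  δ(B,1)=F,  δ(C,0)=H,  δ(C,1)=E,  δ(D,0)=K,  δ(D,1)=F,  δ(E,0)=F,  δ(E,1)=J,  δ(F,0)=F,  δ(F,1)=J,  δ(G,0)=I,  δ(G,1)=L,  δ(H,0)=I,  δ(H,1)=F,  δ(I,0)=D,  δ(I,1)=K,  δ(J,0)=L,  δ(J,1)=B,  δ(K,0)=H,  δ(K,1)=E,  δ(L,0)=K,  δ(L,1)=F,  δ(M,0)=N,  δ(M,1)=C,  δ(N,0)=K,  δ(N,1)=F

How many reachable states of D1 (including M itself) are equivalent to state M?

First remove the unreachable states {A,G}; 12 states remain.
Initial partition by acceptance: {B,C,D,E,F,I,J,K,L,M,N} | {H}.
On input 0, block {B,C,D,E,F,I,J,K,L,M,N} splits into {D,E,F,I,J,L,M,N} and {B,C,K}.
Refine {D,E,F,I,J,L,M,N} on symbol 0: members go to different blocks, giving {E,F,I,J,M} and {D,L,N}.
Refine {E,F,I,J,M} on symbol 0: members go to different blocks, giving {I,J,M} and {E,F}.
No further refinement is possible. Final partition (5 blocks): {I,J,M} | {H} | {B,C,K} | {D,L,N} | {E,F}.
The equivalence class containing M is {I,J,M}, of size 3.

3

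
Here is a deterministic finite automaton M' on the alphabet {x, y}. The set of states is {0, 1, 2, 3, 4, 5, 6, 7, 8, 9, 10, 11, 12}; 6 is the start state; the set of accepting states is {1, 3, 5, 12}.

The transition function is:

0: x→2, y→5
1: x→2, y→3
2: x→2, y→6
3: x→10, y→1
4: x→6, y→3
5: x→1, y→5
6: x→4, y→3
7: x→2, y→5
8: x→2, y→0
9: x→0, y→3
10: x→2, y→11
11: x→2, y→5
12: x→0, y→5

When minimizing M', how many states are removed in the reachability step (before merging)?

5

BFS from 6 reaches {1, 2, 3, 4, 5, 6, 10, 11}; the 5 state(s) 0, 7, 8, 9, 12 are never visited.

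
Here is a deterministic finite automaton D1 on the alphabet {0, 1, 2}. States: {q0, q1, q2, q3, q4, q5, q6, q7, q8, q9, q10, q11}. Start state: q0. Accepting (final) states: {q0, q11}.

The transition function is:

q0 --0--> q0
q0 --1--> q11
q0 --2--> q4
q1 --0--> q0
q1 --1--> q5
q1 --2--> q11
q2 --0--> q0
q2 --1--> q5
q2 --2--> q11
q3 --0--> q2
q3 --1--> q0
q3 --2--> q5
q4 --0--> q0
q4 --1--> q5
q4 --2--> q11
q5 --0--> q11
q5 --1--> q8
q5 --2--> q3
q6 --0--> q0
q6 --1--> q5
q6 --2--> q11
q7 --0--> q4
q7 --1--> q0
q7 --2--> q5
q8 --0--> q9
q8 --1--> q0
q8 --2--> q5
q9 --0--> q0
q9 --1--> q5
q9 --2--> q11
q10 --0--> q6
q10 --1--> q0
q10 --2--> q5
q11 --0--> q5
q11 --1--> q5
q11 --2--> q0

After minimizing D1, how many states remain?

5

Reachable states from the start: {q0,q2,q3,q4,q5,q8,q9,q11}. Unreachable: {q1,q6,q7,q10} — drop them.
P0 = {q0,q11} | {q2,q3,q4,q5,q8,q9}.
Refine {q0,q11} on symbol 0: members go to different blocks, giving {q0} and {q11}.
Split {q2,q3,q4,q5,q8,q9} by δ(·,0) → {q2,q4,q9} and {q3,q8} and {q5}.
No further refinement is possible. Final partition (5 blocks): {q0} | {q2,q4,q9} | {q11} | {q3,q8} | {q5}.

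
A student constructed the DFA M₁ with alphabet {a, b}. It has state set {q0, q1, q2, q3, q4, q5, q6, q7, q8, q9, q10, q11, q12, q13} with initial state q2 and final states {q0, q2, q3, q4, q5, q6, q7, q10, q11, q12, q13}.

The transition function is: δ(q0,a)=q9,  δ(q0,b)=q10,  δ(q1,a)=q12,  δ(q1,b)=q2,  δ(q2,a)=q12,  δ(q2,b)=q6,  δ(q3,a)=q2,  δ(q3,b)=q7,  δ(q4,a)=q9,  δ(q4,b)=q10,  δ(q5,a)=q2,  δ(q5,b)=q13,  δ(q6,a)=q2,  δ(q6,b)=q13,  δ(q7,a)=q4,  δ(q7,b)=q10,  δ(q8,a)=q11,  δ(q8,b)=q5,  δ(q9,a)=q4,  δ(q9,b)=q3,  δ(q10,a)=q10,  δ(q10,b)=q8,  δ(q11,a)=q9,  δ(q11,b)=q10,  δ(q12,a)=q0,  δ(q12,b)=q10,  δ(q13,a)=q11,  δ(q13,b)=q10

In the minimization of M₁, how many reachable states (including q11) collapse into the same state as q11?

3

States {q1} cannot be reached from the start state, so discard them.
Initial partition by acceptance: {q0,q2,q3,q4,q5,q6,q7,q10,q11,q12,q13} | {q8,q9}.
On input a, block {q0,q2,q3,q4,q5,q6,q7,q10,q11,q12,q13} splits into {q2,q3,q5,q6,q7,q10,q12,q13} and {q0,q4,q11}.
Split {q2,q3,q5,q6,q7,q10,q12,q13} by δ(·,a) → {q2,q3,q5,q6,q10} and {q7,q12,q13}.
On input a, block {q2,q3,q5,q6,q10} splits into {q3,q5,q6,q10} and {q2}.
On input a, block {q3,q5,q6,q10} splits into {q3,q5,q6} and {q10}.
No further refinement is possible. Final partition (6 blocks): {q3,q5,q6} | {q8,q9} | {q0,q4,q11} | {q7,q12,q13} | {q2} | {q10}.
The equivalence class containing q11 is {q0,q4,q11}, of size 3.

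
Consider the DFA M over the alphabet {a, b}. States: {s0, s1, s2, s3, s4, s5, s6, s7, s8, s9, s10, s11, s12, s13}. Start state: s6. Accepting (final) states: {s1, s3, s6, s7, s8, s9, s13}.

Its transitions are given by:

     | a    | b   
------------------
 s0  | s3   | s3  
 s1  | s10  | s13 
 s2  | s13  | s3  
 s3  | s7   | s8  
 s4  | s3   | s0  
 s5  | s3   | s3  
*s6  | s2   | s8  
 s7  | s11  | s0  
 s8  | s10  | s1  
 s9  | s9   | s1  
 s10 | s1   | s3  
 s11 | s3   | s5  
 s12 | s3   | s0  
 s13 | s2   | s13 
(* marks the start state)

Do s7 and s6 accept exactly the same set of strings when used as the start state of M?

No

States {s4,s9,s12} cannot be reached from the start state, so discard them.
P0 = {s1,s3,s6,s7,s8,s13} | {s0,s2,s5,s10,s11}.
Split {s1,s3,s6,s7,s8,s13} by δ(·,a) → {s1,s6,s7,s8,s13} and {s3}.
Split {s1,s6,s7,s8,s13} by δ(·,b) → {s1,s6,s8,s13} and {s7}.
On input a, block {s0,s2,s5,s10,s11} splits into {s0,s5,s11} and {s2,s10}.
Split {s0,s5,s11} by δ(·,b) → {s0,s5} and {s11}.
The partition is now stable with 6 blocks: {s1,s6,s8,s13} | {s0,s5} | {s3} | {s7} | {s2,s10} | {s11}.
s7 and s6 end up in different blocks, so they are distinguishable. For instance, the string 'b' is accepted from only s6.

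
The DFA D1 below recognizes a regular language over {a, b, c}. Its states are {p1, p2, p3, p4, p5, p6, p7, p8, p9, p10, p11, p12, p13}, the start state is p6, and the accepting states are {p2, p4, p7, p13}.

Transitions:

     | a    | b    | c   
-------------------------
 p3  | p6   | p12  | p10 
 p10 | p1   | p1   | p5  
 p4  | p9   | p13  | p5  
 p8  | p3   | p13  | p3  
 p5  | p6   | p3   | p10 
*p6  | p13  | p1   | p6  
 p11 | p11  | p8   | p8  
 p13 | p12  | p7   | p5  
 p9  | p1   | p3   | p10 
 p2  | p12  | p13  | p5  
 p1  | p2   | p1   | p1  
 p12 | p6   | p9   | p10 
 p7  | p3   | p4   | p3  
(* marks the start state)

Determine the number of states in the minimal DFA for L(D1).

4

First remove the unreachable states {p8,p11}; 11 states remain.
Initial partition by acceptance: {p2,p4,p7,p13} | {p1,p3,p5,p6,p9,p10,p12}.
On input a, block {p1,p3,p5,p6,p9,p10,p12} splits into {p3,p5,p9,p10,p12} and {p1,p6}.
On input b, block {p3,p5,p9,p10,p12} splits into {p3,p5,p9,p12} and {p10}.
The partition is now stable with 4 blocks: {p2,p4,p7,p13} | {p3,p5,p9,p12} | {p1,p6} | {p10}.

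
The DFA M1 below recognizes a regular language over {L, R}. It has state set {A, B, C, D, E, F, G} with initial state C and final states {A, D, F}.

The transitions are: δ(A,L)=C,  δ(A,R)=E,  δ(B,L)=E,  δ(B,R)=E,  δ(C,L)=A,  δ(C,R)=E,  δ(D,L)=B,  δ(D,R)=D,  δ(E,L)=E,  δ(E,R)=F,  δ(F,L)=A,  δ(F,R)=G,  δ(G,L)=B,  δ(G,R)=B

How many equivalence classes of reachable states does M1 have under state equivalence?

6

States {D} cannot be reached from the start state, so discard them.
Initial partition by acceptance: {A,F} | {B,C,E,G}.
Split {A,F} by δ(·,L) → {A} and {F}.
On input L, block {B,C,E,G} splits into {B,E,G} and {C}.
Refine {B,E,G} on symbol R: members go to different blocks, giving {B,G} and {E}.
Split {B,G} by δ(·,L) → {B} and {G}.
No further refinement is possible. Final partition (6 blocks): {A} | {B} | {F} | {C} | {E} | {G}.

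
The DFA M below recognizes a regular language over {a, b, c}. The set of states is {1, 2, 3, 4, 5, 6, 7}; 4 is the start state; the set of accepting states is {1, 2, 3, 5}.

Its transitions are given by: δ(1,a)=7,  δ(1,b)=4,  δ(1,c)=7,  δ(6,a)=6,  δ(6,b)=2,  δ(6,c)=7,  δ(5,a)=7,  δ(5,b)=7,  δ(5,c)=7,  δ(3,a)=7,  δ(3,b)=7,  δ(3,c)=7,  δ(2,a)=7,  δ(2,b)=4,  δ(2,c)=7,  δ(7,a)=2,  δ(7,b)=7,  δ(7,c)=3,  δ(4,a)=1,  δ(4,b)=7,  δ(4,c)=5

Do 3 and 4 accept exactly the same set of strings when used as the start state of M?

First remove the unreachable states {6}; 6 states remain.
P0 = {1,2,3,5} | {4,7}.
No further refinement is possible. Final partition (2 blocks): {1,2,3,5} | {4,7}.
3 and 4 end up in different blocks, so they are distinguishable. For instance, the string 'ε' is accepted from only 3.

No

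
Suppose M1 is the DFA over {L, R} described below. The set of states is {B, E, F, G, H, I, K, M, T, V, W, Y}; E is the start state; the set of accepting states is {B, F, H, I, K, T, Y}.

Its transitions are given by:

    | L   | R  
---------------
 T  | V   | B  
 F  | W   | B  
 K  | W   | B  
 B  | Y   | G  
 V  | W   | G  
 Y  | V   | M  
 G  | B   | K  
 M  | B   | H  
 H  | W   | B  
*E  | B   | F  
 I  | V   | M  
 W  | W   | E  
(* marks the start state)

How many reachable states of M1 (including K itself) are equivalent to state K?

States {I,T} cannot be reached from the start state, so discard them.
P0 = {B,F,H,K,Y} | {E,G,M,V,W}.
Refine {B,F,H,K,Y} on symbol L: members go to different blocks, giving {F,H,K,Y} and {B}.
On input R, block {F,H,K,Y} splits into {F,H,K} and {Y}.
Split {E,G,M,V,W} by δ(·,L) → {E,G,M} and {V,W}.
The partition is now stable with 5 blocks: {F,H,K} | {E,G,M} | {B} | {Y} | {V,W}.
State K belongs to the block {F,H,K}, which has 3 states.

3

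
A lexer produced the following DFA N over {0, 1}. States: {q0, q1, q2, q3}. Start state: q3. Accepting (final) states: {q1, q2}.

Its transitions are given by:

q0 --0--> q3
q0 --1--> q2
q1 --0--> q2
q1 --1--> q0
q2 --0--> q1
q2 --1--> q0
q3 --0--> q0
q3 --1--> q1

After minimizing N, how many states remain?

2

P0 = {q1,q2} | {q0,q3}.
The partition is now stable with 2 blocks: {q1,q2} | {q0,q3}.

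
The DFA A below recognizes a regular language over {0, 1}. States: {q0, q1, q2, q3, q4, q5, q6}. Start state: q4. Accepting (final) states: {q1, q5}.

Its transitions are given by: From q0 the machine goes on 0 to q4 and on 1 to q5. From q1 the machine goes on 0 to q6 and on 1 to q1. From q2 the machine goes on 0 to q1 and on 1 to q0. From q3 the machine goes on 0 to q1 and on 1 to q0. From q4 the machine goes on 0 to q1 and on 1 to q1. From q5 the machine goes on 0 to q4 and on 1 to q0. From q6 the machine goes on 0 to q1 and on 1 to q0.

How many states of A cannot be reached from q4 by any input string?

Starting at q4 and following transitions, the reachable set is {q0, q1, q4, q5, q6}. That leaves q2, q3 unreachable — 2 in total.

2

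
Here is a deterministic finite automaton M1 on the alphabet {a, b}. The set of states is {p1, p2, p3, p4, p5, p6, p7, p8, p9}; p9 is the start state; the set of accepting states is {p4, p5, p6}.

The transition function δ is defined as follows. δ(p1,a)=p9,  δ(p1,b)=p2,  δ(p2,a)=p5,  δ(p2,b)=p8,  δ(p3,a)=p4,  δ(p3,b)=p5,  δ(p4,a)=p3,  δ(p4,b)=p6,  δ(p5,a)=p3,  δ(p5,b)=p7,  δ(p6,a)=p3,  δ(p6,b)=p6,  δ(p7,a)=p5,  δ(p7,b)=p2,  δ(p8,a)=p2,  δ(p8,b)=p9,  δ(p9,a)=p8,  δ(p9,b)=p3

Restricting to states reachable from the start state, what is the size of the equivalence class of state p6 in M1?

First remove the unreachable states {p1}; 8 states remain.
Start with accepting vs non-accepting: {p4,p5,p6} | {p2,p3,p7,p8,p9}.
Split {p4,p5,p6} by δ(·,b) → {p4,p6} and {p5}.
Split {p2,p3,p7,p8,p9} by δ(·,a) → {p2,p7} and {p8,p9} and {p3}.
Split {p2,p7} by δ(·,b) → {p2} and {p7}.
On input a, block {p8,p9} splits into {p8} and {p9}.
The partition is now stable with 7 blocks: {p4,p6} | {p2} | {p5} | {p8} | {p3} | {p7} | {p9}.
The equivalence class containing p6 is {p4,p6}, of size 2.

2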